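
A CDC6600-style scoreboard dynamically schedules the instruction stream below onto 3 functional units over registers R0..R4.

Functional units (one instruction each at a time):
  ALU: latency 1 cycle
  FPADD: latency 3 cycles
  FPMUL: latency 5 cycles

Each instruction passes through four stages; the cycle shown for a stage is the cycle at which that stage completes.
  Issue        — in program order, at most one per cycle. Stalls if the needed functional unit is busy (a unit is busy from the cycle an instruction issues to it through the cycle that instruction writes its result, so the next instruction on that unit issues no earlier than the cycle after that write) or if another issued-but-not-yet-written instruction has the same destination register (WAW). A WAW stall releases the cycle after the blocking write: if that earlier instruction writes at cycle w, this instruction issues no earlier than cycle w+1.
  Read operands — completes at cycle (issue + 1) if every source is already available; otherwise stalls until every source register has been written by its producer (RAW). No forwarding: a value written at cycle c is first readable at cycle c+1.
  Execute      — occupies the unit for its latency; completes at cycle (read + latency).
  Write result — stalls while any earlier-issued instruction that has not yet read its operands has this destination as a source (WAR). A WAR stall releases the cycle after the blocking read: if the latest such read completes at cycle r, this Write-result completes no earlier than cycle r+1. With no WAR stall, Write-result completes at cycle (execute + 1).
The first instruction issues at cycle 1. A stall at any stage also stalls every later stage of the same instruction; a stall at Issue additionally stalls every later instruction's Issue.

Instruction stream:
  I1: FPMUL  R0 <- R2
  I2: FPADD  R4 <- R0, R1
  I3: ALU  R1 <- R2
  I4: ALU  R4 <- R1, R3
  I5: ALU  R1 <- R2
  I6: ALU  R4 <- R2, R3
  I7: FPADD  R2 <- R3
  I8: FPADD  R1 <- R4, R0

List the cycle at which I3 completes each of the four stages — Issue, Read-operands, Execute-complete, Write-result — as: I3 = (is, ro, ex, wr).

cycle 1: issue I1 (FPMUL)
cycle 2: I1 read-ops, issue I2 (FPADD)
cycle 3: issue I3 (ALU)
cycle 4: I3 read-ops
cycle 5: I3 finished on ALU
cycle 7: I1 finished on FPMUL
cycle 8: I1→R0
cycle 9: I2 read-ops
cycle 10: I3→R1
cycle 12: I2 finished on FPADD
cycle 13: I2→R4
cycle 14: issue I4 (ALU)
cycle 15: I4 read-ops
cycle 16: I4 finished on ALU
cycle 17: I4→R4
cycle 18: issue I5 (ALU)
cycle 19: I5 read-ops
cycle 20: I5 finished on ALU
cycle 21: I5→R1
cycle 22: issue I6 (ALU)
cycle 23: I6 read-ops, issue I7 (FPADD)
cycle 24: I6 finished on ALU, I7 read-ops
cycle 25: I6→R4
cycle 27: I7 finished on FPADD
cycle 28: I7→R2
cycle 29: issue I8 (FPADD)
cycle 30: I8 read-ops
cycle 33: I8 finished on FPADD
cycle 34: I8→R1

I3 = (3, 4, 5, 10)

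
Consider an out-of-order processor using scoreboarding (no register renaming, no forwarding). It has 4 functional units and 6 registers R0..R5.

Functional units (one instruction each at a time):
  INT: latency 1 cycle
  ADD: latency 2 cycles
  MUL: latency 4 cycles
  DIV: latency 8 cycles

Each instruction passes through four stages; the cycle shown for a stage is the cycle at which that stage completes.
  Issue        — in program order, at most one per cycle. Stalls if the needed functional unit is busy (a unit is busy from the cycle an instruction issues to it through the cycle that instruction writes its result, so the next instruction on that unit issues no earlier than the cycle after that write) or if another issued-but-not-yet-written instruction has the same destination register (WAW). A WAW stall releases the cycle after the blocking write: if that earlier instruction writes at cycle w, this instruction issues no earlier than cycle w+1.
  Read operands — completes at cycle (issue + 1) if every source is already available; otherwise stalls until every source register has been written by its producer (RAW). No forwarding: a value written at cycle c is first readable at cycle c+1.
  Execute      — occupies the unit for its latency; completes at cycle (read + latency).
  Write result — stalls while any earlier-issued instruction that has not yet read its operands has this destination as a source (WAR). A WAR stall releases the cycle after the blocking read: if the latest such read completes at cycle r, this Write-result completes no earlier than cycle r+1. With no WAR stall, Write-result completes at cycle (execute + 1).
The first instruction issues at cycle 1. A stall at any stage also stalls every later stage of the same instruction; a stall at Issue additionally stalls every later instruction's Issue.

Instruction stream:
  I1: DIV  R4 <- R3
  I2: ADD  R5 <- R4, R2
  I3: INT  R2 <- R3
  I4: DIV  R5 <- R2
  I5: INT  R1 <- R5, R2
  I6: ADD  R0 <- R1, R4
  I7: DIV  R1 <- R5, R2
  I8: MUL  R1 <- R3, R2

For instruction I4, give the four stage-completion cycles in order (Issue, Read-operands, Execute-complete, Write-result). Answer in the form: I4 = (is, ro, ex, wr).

I4 = (16, 17, 25, 26)

1) issue 1, read 2, done 10, write 11
2) issue 2, read 12, done 14, write 15  <RAW R4: wait I1 write@11>
3) issue 3, read 4, done 5, write 13  <WAR R2: wait I2 read@12>
4) issue 16, read 17, done 25, write 26  <WAW R5: wait I2 write@15>
5) issue 17, read 27, done 28, write 29  <RAW R5: wait I4 write@26>
6) issue 18, read 30, done 32, write 33  <RAW R1: wait I5 write@29>
7) issue 30, read 31, done 39, write 40  <WAW R1: wait I5 write@29>
8) issue 41, read 42, done 46, write 47  <WAW R1: wait I7 write@40>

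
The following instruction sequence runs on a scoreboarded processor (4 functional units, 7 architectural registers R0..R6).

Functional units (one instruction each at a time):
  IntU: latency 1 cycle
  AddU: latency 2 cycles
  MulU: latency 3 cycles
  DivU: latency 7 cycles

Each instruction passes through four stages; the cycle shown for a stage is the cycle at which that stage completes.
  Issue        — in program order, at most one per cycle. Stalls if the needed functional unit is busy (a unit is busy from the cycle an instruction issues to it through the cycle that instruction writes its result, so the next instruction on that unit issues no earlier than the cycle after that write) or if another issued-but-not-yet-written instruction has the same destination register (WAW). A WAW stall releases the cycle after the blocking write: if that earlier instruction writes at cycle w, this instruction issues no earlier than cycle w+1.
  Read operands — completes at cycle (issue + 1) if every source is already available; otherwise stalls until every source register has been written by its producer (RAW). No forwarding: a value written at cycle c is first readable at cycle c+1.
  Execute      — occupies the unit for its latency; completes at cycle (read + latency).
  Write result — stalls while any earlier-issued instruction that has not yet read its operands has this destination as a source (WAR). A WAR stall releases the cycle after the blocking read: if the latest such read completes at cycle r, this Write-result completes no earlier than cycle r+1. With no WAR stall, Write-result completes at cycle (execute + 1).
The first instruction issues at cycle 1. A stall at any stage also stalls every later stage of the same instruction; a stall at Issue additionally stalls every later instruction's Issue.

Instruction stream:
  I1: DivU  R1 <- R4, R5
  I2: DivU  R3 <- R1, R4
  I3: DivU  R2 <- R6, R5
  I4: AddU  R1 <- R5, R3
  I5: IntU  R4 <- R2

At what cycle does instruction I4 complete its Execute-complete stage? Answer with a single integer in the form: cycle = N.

cycle = 25

I1: IS=1 RO=2 EX=9 WR=10
I2: IS=11 RO=12 EX=19 WR=20  [struct: DivU busy until I1 writes@10]
I3: IS=21 RO=22 EX=29 WR=30  [struct: DivU busy until I2 writes@20]
I4: IS=22 RO=23 EX=25 WR=26
I5: IS=23 RO=31 EX=32 WR=33  [RAW R2: wait I3 write@30]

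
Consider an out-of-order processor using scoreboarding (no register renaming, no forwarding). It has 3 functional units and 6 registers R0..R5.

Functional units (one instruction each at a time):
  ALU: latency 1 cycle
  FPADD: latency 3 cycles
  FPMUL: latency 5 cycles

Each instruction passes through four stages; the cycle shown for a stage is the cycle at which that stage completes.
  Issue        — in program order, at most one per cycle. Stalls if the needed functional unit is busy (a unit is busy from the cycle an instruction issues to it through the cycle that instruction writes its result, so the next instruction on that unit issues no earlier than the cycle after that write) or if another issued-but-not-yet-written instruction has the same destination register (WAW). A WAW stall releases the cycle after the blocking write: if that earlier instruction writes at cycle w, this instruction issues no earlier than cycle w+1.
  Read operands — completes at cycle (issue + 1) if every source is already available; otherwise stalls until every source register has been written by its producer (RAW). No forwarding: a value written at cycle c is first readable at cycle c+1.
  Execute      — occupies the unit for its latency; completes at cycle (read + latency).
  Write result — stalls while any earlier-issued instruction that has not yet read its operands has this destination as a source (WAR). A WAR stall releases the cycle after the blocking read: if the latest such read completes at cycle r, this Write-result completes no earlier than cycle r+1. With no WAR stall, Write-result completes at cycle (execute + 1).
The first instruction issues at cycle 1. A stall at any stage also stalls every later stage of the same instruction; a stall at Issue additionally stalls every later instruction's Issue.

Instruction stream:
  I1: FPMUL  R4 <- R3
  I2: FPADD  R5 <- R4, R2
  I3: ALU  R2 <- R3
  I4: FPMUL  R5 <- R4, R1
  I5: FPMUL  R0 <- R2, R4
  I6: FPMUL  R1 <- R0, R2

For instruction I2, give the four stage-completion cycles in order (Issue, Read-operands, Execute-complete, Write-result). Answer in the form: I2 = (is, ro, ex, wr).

I1: IS=1 RO=2 EX=7 WR=8
I2: IS=2 RO=9 EX=12 WR=13  [RAW R4: wait I1 write@8]
I3: IS=3 RO=4 EX=5 WR=10  [WAR R2: wait I2 read@9]
I4: IS=14 RO=15 EX=20 WR=21  [WAW R5: wait I2 write@13]
I5: IS=22 RO=23 EX=28 WR=29  [struct: FPMUL busy until I4 writes@21]
I6: IS=30 RO=31 EX=36 WR=37  [struct: FPMUL busy until I5 writes@29]

I2 = (2, 9, 12, 13)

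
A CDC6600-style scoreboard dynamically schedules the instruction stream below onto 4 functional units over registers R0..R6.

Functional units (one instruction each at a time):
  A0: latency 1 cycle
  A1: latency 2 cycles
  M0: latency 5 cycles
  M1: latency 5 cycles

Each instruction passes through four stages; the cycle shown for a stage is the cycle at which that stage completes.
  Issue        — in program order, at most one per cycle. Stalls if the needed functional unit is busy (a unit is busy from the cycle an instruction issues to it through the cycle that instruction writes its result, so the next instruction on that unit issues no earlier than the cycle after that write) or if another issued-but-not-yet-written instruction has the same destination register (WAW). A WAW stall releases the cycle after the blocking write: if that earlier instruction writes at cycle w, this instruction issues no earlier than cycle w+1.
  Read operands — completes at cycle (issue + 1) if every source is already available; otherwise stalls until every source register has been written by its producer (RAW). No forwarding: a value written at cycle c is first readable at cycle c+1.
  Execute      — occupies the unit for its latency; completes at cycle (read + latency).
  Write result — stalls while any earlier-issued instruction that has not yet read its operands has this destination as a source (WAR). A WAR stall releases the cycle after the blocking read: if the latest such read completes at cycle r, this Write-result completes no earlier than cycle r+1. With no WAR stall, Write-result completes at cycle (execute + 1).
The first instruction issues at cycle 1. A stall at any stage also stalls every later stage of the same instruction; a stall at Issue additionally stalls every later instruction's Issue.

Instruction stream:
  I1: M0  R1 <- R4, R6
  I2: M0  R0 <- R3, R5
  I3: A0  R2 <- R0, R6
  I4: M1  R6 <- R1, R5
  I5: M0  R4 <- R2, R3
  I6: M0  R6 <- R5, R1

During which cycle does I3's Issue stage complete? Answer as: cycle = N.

cycle = 10

cycle 1: I1→M0
cycle 2: I1 RO
cycle 7: I1 EX
cycle 8: I1 WR R1
cycle 9: I2→M0
cycle 10: I2 RO; I3→A0
cycle 11: I4→M1
cycle 12: I4 RO
cycle 15: I2 EX
cycle 16: I2 WR R0
cycle 17: I3 RO; I4 EX; I5→M0
cycle 18: I3 EX; I4 WR R6
cycle 19: I3 WR R2
cycle 20: I5 RO
cycle 25: I5 EX
cycle 26: I5 WR R4
cycle 27: I6→M0
cycle 28: I6 RO
cycle 33: I6 EX
cycle 34: I6 WR R6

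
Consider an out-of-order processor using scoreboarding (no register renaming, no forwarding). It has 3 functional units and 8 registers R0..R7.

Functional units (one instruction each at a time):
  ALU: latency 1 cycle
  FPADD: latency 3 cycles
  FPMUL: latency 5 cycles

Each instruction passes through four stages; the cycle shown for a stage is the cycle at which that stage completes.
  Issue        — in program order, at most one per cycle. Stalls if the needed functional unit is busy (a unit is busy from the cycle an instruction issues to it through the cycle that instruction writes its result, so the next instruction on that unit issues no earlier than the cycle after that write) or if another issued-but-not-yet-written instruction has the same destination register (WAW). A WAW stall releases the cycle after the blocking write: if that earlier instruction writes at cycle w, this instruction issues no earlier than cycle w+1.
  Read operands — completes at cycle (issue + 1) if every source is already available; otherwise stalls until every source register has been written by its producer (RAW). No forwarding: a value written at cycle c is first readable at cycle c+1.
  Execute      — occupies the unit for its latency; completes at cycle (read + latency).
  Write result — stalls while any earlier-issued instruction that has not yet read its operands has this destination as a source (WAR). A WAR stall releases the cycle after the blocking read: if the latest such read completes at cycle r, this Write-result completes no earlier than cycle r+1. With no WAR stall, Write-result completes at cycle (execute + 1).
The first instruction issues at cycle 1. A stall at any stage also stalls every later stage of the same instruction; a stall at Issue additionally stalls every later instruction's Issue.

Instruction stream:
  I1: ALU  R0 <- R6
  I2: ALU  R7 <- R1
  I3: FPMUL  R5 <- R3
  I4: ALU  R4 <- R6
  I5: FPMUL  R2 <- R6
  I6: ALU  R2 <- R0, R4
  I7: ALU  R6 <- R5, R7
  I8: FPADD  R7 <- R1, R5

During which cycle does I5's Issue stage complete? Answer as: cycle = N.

cycle = 14

  I1 | 1 | 2 | 3 | 4
  I2 | 5 | 6 | 7 | 8   struct: ALU busy until I1 writes@4
  I3 | 6 | 7 | 12 | 13
  I4 | 9 | 10 | 11 | 12   struct: ALU busy until I2 writes@8
  I5 | 14 | 15 | 20 | 21   struct: FPMUL busy until I3 writes@13
  I6 | 22 | 23 | 24 | 25   WAW R2: wait I5 write@21
  I7 | 26 | 27 | 28 | 29   struct: ALU busy until I6 writes@25
  I8 | 27 | 28 | 31 | 32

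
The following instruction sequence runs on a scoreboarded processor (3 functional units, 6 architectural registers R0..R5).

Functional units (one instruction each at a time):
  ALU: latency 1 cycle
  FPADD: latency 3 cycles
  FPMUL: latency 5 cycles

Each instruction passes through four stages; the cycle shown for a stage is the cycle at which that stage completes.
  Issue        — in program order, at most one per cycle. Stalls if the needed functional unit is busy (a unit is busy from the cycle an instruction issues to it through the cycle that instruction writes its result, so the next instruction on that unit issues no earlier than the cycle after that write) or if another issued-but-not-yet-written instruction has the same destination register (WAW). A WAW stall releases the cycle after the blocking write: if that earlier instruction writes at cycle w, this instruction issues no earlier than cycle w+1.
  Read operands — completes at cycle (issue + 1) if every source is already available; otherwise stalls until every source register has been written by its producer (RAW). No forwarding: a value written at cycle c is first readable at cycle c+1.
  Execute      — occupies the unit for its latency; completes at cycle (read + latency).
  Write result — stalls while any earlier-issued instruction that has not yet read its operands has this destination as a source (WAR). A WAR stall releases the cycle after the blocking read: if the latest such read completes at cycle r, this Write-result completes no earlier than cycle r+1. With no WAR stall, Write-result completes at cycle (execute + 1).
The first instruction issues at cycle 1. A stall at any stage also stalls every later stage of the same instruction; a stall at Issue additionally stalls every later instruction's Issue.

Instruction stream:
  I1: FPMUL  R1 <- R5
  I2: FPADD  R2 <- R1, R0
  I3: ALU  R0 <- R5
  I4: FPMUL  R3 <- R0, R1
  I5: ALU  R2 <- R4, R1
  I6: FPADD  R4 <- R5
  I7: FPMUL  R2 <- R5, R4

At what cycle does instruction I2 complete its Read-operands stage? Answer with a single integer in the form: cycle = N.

cycle = 9

[I1] 1/2/7/8
[I2] 2/9/12/13  (RAW R1: wait I1 write@8)
[I3] 3/4/5/10  (WAR R0: wait I2 read@9)
[I4] 9/11/16/17  (struct: FPMUL busy until I1 writes@8; RAW R0: wait I3 write@10)
[I5] 14/15/16/17  (WAW R2: wait I2 write@13)
[I6] 15/16/19/20
[I7] 18/21/26/27  (WAW R2: wait I5 write@17; RAW R4: wait I6 write@20)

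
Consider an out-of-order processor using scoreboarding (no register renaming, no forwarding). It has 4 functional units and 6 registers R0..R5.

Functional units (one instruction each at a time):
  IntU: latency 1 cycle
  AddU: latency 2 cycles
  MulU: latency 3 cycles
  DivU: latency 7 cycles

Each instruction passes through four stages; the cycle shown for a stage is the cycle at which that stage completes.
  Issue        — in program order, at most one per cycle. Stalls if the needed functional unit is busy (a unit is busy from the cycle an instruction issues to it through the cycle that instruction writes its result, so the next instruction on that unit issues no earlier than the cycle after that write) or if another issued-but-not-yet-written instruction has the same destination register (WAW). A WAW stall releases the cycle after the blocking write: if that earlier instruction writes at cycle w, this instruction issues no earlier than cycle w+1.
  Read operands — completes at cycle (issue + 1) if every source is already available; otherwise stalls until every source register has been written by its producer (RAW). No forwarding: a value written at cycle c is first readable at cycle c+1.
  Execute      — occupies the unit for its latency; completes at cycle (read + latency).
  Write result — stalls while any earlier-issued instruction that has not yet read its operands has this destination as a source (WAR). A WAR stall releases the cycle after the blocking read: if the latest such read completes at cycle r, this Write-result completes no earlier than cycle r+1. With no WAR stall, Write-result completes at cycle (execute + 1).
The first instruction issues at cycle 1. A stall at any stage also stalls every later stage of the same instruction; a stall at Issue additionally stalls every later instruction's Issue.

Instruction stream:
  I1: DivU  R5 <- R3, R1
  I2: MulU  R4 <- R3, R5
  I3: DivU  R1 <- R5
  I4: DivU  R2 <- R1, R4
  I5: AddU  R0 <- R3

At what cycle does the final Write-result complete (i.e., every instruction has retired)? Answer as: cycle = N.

cycle = 30

[1] I1→DivU
[2] I1 RO | I2→MulU
[9] I1 EX
[10] I1 WR R5
[11] I2 RO | I3→DivU
[12] I3 RO
[14] I2 EX
[15] I2 WR R4
[19] I3 EX
[20] I3 WR R1
[21] I4→DivU
[22] I4 RO | I5→AddU
[23] I5 RO
[25] I5 EX
[26] I5 WR R0
[29] I4 EX
[30] I4 WR R2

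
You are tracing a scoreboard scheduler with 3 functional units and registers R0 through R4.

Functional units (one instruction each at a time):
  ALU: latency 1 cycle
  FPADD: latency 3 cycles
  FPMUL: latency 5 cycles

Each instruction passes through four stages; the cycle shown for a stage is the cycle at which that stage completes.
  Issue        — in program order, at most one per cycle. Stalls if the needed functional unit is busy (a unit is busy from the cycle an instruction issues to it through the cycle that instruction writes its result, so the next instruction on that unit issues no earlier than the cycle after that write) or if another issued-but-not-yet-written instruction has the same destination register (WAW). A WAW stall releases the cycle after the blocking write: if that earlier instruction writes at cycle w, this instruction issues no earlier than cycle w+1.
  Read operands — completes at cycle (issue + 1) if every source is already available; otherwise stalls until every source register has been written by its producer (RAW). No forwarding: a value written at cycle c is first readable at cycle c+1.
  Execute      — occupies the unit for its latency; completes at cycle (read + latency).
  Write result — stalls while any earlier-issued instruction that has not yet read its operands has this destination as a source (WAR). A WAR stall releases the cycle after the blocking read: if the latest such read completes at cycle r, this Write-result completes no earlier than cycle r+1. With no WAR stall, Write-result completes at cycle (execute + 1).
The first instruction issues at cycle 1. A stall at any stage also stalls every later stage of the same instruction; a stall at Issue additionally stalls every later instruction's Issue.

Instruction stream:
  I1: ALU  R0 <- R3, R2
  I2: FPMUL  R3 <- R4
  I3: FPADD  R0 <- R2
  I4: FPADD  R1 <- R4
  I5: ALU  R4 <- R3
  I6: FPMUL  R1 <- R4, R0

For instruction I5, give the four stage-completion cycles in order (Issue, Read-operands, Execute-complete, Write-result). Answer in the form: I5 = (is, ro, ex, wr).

cycle 1: I1→ALU
cycle 2: I1 RO, I2→FPMUL
cycle 3: I1 EX, I2 RO
cycle 4: I1 WR R0
cycle 5: I3→FPADD
cycle 6: I3 RO
cycle 8: I2 EX
cycle 9: I2 WR R3, I3 EX
cycle 10: I3 WR R0
cycle 11: I4→FPADD
cycle 12: I4 RO, I5→ALU
cycle 13: I5 RO
cycle 14: I5 EX
cycle 15: I4 EX, I5 WR R4
cycle 16: I4 WR R1
cycle 17: I6→FPMUL
cycle 18: I6 RO
cycle 23: I6 EX
cycle 24: I6 WR R1

I5 = (12, 13, 14, 15)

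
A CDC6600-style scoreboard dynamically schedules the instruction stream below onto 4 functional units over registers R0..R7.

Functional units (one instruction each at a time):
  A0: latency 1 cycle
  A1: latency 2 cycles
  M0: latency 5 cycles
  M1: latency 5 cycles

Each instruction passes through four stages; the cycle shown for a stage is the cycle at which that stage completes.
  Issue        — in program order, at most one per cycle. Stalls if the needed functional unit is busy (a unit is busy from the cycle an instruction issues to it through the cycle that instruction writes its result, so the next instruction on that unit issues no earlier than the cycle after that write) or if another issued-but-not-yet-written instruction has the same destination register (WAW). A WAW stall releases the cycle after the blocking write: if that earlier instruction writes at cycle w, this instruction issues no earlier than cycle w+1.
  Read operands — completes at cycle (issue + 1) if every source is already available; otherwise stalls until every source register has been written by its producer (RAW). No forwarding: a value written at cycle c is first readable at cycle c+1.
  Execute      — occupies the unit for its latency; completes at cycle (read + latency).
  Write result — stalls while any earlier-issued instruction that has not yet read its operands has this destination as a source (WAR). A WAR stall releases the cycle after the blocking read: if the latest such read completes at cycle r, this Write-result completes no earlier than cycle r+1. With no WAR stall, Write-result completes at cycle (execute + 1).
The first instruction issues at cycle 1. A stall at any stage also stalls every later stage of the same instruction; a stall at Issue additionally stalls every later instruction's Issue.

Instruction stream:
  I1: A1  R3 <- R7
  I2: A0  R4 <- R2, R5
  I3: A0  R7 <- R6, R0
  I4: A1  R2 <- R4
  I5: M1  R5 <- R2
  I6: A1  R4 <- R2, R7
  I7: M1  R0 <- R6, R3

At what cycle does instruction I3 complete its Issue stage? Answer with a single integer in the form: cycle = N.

cycle = 6

cycle 1: I1 dispatched to A1
cycle 2: I1 operands ready | I2 dispatched to A0
cycle 3: I2 operands ready
cycle 4: I1 complete | I2 complete
cycle 5: R3←I1 | R4←I2
cycle 6: I3 dispatched to A0
cycle 7: I3 operands ready | I4 dispatched to A1
cycle 8: I3 complete | I4 operands ready | I5 dispatched to M1
cycle 9: R7←I3
cycle 10: I4 complete
cycle 11: R2←I4
cycle 12: I5 operands ready | I6 dispatched to A1
cycle 13: I6 operands ready
cycle 15: I6 complete
cycle 16: R4←I6
cycle 17: I5 complete
cycle 18: R5←I5
cycle 19: I7 dispatched to M1
cycle 20: I7 operands ready
cycle 25: I7 complete
cycle 26: R0←I7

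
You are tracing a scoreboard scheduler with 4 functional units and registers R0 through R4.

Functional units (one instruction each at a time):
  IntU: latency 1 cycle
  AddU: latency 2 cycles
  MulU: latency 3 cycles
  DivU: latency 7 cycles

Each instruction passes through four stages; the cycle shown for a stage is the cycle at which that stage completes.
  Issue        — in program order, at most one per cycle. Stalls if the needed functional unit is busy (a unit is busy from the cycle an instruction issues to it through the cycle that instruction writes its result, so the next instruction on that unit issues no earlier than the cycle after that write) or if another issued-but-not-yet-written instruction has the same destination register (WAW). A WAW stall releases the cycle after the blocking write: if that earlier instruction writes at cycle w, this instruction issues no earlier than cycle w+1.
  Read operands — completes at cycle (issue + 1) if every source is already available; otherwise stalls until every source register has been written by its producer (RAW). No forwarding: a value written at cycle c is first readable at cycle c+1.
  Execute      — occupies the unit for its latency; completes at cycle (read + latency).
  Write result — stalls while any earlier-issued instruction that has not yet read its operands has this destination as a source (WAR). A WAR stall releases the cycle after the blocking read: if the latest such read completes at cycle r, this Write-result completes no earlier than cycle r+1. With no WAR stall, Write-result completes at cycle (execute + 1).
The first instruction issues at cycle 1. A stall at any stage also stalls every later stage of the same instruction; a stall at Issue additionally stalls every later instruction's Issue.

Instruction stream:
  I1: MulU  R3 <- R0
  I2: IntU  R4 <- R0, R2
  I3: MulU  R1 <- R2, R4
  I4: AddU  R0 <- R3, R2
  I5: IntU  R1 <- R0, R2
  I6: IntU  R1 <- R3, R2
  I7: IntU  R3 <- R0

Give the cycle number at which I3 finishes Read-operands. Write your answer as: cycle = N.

cycle = 8

c1: I1 dispatched to MulU
c2: I1 operands ready, I2 dispatched to IntU
c3: I2 operands ready
c4: I2 complete
c5: I1 complete, R4←I2
c6: R3←I1
c7: I3 dispatched to MulU
c8: I3 operands ready, I4 dispatched to AddU
c9: I4 operands ready
c11: I3 complete, I4 complete
c12: R1←I3, R0←I4
c13: I5 dispatched to IntU
c14: I5 operands ready
c15: I5 complete
c16: R1←I5
c17: I6 dispatched to IntU
c18: I6 operands ready
c19: I6 complete
c20: R1←I6
c21: I7 dispatched to IntU
c22: I7 operands ready
c23: I7 complete
c24: R3←I7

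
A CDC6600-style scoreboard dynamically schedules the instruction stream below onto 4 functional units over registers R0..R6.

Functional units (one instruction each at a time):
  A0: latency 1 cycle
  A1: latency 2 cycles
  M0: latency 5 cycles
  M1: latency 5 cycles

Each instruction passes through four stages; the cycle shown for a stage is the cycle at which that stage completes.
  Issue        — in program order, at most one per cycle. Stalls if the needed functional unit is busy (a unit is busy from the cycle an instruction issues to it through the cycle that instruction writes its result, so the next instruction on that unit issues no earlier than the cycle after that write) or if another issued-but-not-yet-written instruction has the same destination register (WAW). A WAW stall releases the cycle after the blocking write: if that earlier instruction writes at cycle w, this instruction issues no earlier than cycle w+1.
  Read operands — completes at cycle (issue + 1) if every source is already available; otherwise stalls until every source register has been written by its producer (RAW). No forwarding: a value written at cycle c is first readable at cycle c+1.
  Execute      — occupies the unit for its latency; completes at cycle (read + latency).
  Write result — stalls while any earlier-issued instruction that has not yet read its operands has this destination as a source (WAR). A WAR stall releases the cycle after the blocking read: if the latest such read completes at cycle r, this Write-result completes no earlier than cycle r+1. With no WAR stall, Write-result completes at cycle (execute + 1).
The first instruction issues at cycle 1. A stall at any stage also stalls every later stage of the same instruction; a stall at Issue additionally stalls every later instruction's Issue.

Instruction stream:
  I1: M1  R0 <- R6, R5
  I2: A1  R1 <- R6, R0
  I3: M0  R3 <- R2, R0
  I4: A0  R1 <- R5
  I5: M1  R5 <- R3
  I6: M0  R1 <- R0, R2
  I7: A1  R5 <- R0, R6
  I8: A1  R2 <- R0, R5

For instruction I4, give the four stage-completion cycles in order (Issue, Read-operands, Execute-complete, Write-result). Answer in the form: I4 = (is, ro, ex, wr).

  I1 | 1 | 2 | 7 | 8
  I2 | 2 | 9 | 11 | 12   RAW R0: wait I1 write@8
  I3 | 3 | 9 | 14 | 15   RAW R0: wait I1 write@8
  I4 | 13 | 14 | 15 | 16   WAW R1: wait I2 write@12
  I5 | 14 | 16 | 21 | 22   RAW R3: wait I3 write@15
  I6 | 17 | 18 | 23 | 24   WAW R1: wait I4 write@16
  I7 | 23 | 24 | 26 | 27   WAW R5: wait I5 write@22
  I8 | 28 | 29 | 31 | 32   struct: A1 busy until I7 writes@27

I4 = (13, 14, 15, 16)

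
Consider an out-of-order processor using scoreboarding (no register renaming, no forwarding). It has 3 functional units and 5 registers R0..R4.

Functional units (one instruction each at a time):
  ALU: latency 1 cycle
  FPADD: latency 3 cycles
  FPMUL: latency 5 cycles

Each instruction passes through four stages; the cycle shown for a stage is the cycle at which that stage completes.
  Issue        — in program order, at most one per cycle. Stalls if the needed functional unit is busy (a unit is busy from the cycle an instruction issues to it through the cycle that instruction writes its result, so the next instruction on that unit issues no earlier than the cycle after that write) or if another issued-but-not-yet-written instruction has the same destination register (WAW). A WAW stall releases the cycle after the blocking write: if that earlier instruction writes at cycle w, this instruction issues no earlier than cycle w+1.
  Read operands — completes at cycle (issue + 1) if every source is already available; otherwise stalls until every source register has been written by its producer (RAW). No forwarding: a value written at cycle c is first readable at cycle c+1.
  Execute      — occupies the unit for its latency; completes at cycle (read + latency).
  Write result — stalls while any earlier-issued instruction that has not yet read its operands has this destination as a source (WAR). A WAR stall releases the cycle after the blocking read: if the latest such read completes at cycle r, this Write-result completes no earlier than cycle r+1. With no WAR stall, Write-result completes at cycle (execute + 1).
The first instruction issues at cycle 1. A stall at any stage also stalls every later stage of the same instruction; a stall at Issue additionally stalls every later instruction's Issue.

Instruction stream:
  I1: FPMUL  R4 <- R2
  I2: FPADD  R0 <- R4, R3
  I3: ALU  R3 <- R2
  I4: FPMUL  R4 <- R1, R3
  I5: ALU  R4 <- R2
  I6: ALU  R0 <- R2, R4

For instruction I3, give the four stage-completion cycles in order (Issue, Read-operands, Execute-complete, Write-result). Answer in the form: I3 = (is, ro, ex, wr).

I1  is:1  ro:2  ex:7  wr:8
I2  is:2  ro:9  ex:12  wr:13  — RAW R4: wait I1 write@8
I3  is:3  ro:4  ex:5  wr:10  — WAR R3: wait I2 read@9
I4  is:9  ro:11  ex:16  wr:17  — struct: FPMUL busy until I1 writes@8, RAW R3: wait I3 write@10
I5  is:18  ro:19  ex:20  wr:21  — WAW R4: wait I4 write@17
I6  is:22  ro:23  ex:24  wr:25  — struct: ALU busy until I5 writes@21

I3 = (3, 4, 5, 10)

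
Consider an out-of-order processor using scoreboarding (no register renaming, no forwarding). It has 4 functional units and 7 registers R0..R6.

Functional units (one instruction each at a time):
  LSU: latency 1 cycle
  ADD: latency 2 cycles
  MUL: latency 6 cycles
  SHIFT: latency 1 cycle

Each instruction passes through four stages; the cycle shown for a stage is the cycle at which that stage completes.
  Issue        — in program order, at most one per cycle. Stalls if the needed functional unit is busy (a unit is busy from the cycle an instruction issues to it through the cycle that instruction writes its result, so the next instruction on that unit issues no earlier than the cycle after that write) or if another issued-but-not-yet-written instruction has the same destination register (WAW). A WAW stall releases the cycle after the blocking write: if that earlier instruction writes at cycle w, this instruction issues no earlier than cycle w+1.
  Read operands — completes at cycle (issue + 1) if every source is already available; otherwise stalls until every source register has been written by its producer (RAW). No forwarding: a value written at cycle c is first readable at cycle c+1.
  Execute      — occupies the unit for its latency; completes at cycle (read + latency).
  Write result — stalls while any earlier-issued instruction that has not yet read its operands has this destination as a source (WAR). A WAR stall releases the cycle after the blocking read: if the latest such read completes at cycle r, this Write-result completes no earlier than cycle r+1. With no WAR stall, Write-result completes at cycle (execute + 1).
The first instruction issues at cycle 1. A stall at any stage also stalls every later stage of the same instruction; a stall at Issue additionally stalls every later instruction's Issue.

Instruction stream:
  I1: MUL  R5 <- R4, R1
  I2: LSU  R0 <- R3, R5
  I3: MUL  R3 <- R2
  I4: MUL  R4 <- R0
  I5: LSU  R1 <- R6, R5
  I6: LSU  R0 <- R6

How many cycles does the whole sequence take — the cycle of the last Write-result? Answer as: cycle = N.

cycle = 27

I1: IS=1 RO=2 EX=8 WR=9
I2: IS=2 RO=10 EX=11 WR=12  [RAW R5: wait I1 write@9]
I3: IS=10 RO=11 EX=17 WR=18  [struct: MUL busy until I1 writes@9]
I4: IS=19 RO=20 EX=26 WR=27  [struct: MUL busy until I3 writes@18]
I5: IS=20 RO=21 EX=22 WR=23
I6: IS=24 RO=25 EX=26 WR=27  [struct: LSU busy until I5 writes@23]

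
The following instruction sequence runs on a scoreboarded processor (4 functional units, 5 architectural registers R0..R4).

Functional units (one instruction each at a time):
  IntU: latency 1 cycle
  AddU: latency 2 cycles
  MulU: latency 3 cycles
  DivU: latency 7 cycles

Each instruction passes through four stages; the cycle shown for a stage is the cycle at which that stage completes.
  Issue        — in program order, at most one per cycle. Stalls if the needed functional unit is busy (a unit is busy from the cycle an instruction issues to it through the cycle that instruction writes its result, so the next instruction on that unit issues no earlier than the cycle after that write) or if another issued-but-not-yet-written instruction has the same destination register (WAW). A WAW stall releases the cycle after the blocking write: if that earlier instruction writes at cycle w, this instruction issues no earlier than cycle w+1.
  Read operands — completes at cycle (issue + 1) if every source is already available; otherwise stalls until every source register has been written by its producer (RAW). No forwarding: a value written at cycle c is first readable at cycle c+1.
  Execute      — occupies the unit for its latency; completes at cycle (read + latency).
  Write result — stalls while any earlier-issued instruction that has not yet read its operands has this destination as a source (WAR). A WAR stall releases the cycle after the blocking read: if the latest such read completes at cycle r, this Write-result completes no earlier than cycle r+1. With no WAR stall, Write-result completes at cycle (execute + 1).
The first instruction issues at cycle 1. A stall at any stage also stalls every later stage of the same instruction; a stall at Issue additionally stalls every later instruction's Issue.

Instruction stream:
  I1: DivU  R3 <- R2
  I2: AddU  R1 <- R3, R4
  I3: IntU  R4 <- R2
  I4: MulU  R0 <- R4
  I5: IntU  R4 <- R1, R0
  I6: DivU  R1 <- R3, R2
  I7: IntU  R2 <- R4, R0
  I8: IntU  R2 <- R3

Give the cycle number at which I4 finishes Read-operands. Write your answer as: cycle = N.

cycle = 13

[1] issue I1 (DivU)
[2] I1 read-ops · issue I2 (AddU)
[3] issue I3 (IntU)
[4] I3 read-ops · issue I4 (MulU)
[5] I3 finished on IntU
[9] I1 finished on DivU
[10] I1→R3
[11] I2 read-ops
[12] I3→R4
[13] I2 finished on AddU · I4 read-ops · issue I5 (IntU)
[14] I2→R1
[15] issue I6 (DivU)
[16] I4 finished on MulU · I6 read-ops
[17] I4→R0
[18] I5 read-ops
[19] I5 finished on IntU
[20] I5→R4
[21] issue I7 (IntU)
[22] I7 read-ops
[23] I6 finished on DivU · I7 finished on IntU
[24] I6→R1 · I7→R2
[25] issue I8 (IntU)
[26] I8 read-ops
[27] I8 finished on IntU
[28] I8→R2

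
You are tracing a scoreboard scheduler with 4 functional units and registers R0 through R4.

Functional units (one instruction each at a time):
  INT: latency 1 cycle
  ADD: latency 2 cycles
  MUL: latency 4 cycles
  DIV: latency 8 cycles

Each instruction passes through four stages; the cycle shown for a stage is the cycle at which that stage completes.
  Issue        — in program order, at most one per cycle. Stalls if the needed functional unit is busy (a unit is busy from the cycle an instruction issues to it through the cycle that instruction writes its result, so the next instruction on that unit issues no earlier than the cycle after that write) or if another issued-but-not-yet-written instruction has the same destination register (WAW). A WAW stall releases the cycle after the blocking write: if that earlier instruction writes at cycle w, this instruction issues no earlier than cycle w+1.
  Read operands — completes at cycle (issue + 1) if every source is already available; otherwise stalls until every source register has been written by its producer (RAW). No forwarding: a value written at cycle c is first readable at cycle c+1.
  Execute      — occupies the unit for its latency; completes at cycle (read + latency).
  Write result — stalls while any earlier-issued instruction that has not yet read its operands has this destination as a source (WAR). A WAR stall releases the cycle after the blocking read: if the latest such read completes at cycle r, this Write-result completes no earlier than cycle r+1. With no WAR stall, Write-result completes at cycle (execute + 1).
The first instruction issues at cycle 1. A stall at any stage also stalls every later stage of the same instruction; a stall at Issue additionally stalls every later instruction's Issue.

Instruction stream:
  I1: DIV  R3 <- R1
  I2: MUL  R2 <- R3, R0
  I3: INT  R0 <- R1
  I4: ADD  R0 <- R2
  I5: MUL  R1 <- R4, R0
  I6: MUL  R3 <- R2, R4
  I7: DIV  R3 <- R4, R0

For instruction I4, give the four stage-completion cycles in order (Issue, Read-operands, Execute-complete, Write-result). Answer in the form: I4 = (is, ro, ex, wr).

I4 = (14, 18, 20, 21)

c1: issue I1 (DIV)
c2: I1 read-ops, issue I2 (MUL)
c3: issue I3 (INT)
c4: I3 read-ops
c5: I3 finished on INT
c10: I1 finished on DIV
c11: I1→R3
c12: I2 read-ops
c13: I3→R0
c14: issue I4 (ADD)
c16: I2 finished on MUL
c17: I2→R2
c18: I4 read-ops, issue I5 (MUL)
c20: I4 finished on ADD
c21: I4→R0
c22: I5 read-ops
c26: I5 finished on MUL
c27: I5→R1
c28: issue I6 (MUL)
c29: I6 read-ops
c33: I6 finished on MUL
c34: I6→R3
c35: issue I7 (DIV)
c36: I7 read-ops
c44: I7 finished on DIV
c45: I7→R3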